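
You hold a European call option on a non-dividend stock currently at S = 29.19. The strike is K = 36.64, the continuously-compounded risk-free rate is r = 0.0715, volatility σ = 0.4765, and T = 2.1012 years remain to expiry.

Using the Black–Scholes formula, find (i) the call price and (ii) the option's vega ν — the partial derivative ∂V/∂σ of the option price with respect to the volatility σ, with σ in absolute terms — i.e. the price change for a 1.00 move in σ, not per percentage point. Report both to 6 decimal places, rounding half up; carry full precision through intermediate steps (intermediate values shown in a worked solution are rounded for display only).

σ√T = 0.4765·√2.1012 = 0.690711
d₁ = (ln(S/K) + (r+σ²/2)T) / (σ√T) = (ln(29.19/36.64) + (0.0715+0.4765²/2)·2.1012) / 0.690711 = (-0.227314 + 0.388777) / 0.690711 = 0.233763
d₂ = d₁ − σ√T = 0.233763 − 0.690711 = -0.456949
e^{−rT} = e^{−0.0715·2.1012} = 0.860505
N(d₁) = 0.592415,  N(d₂) = 0.323854
Call price V = S·N(d₁) − K·e^{−rT}·N(d₂) = 17.292605 − 10.210761 = 7.081844
φ(d₁) = (1/√(2π))·e^{−d₁²/2} = 0.388190
ν = S·φ(d₁)·√T = 16.425245

price = 7.081844
ν = 16.425245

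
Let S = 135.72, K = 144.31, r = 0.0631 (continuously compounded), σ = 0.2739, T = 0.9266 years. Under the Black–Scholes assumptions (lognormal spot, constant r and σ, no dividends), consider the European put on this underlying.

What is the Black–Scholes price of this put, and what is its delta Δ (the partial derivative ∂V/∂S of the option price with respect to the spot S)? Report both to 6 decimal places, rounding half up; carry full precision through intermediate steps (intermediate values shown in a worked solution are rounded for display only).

σ√T = 0.2739·√0.9266 = 0.263656
d₁ = (ln(S/K) + (r+σ²/2)T) / (σ√T) = (ln(135.72/144.31) + (0.0631+0.2739²/2)·0.9266) / 0.263656 = (-0.061370 + 0.093226) / 0.263656 = 0.120824
d₂ = d₁ − σ√T = 0.120824 − 0.263656 = -0.142832
e^{−rT} = e^{−0.0631·0.9266} = 0.943208
N(−d₁) = 0.451915,  N(−d₂) = 0.556789
Put price V = K·e^{−rT}·N(−d₂) − S·N(−d₁) = 75.786938 − 61.333943 = 14.452995
Δ = −N(−d₁) = -0.451915

price = 14.452995
Δ = -0.451915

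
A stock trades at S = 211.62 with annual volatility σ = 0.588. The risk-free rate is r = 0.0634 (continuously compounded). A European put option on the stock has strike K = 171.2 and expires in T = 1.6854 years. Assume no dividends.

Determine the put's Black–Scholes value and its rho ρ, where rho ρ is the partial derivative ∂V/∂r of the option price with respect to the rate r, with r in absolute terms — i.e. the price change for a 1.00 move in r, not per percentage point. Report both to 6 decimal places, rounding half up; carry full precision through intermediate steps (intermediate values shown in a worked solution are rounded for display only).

price = 29.843749
ρ = -125.929594

σ√T = 0.588·√1.6854 = 0.763359
d₁ = (ln(S/K) + (r+σ²/2)T) / (σ√T) = (ln(211.62/171.2) + (0.0634+0.588²/2)·1.6854) / 0.763359 = (0.211960 + 0.398213) / 0.763359 = 0.799326
d₂ = d₁ − σ√T = 0.799326 − 0.763359 = 0.035967
e^{−rT} = e^{−0.0634·1.6854} = 0.898657
N(−d₁) = 0.212051,  N(−d₂) = 0.485654
Put price V = K·e^{−rT}·N(−d₂) − S·N(−d₁) = 74.717927 − 44.874178 = 29.843749
ρ = −K·T·e^{−rT}·N(−d₂) = -125.929594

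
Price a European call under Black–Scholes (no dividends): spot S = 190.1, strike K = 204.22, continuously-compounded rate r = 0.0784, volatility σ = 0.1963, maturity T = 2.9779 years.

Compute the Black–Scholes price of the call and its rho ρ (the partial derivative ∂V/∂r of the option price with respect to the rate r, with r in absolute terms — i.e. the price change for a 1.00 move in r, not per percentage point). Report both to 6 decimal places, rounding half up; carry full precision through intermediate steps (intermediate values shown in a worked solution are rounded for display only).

price = 40.475705
ρ = 299.064433

σ√T = 0.1963·√2.9779 = 0.338747
d₁ = (ln(S/K) + (r+σ²/2)T) / (σ√T) = (ln(190.1/204.22) + (0.0784+0.1963²/2)·2.9779) / 0.338747 = (-0.071648 + 0.290842) / 0.338747 = 0.647075
d₂ = d₁ − σ√T = 0.647075 − 0.338747 = 0.308328
e^{−rT} = e^{−0.0784·2.9779} = 0.791783
N(d₁) = 0.741208,  N(d₂) = 0.621083
Call price V = S·N(d₁) − K·e^{−rT}·N(d₂) = 140.903668 − 100.427964 = 40.475705
ρ = K·T·e^{−rT}·N(d₂) = 299.064433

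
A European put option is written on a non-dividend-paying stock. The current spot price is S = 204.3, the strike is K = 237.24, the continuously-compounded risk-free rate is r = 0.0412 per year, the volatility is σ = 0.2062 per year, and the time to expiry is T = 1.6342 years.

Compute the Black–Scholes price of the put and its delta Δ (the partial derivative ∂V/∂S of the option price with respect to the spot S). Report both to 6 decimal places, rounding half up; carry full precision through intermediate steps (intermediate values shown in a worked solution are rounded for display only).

price = 32.154948
Δ = -0.571371

σ√T = 0.2062·√1.6342 = 0.263597
d₁ = (ln(S/K) + (r+σ²/2)T) / (σ√T) = (ln(204.3/237.24) + (0.0412+0.2062²/2)·1.6342) / 0.263597 = (-0.149483 + 0.102071) / 0.263597 = -0.179865
d₂ = d₁ − σ√T = -0.179865 − 0.263597 = -0.443462
e^{−rT} = e^{−0.0412·1.6342} = 0.934888
N(−d₁) = 0.571371,  N(−d₂) = 0.671284
Put price V = K·e^{−rT}·N(−d₂) − S·N(−d₁) = 148.885977 − 116.731028 = 32.154948
Δ = −N(−d₁) = -0.571371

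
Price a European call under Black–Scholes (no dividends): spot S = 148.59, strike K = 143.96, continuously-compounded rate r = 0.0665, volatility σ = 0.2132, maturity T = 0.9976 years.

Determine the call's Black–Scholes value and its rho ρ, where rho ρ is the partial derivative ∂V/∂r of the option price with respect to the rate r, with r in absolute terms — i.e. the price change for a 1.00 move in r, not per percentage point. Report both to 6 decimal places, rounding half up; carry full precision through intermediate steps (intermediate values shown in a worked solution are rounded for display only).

price = 20.190369
ρ = 85.775251

σ√T = 0.2132·√0.9976 = 0.212944
d₁ = (ln(S/K) + (r+σ²/2)T) / (σ√T) = (ln(148.59/143.96) + (0.0665+0.2132²/2)·0.9976) / 0.212944 = (0.031655 + 0.089013) / 0.212944 = 0.566667
d₂ = d₁ − σ√T = 0.566667 − 0.212944 = 0.353723
e^{−rT} = e^{−0.0665·0.9976} = 0.935812
N(d₁) = 0.714530,  N(d₂) = 0.638227
Call price V = S·N(d₁) − K·e^{−rT}·N(d₂) = 106.171976 − 85.981607 = 20.190369
ρ = K·T·e^{−rT}·N(d₂) = 85.775251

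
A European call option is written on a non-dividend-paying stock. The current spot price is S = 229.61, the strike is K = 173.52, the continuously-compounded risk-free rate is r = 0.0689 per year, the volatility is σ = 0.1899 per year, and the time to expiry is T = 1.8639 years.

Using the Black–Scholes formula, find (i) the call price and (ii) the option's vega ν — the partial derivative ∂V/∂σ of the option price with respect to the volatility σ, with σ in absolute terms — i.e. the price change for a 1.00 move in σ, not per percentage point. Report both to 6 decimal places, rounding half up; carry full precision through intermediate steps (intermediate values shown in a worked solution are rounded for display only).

σ√T = 0.1899·√1.8639 = 0.259260
d₁ = (ln(S/K) + (r+σ²/2)T) / (σ√T) = (ln(229.61/173.52) + (0.0689+0.1899²/2)·1.8639) / 0.259260 = (0.280089 + 0.162031) / 0.259260 = 1.705312
d₂ = d₁ − σ√T = 1.705312 − 0.259260 = 1.446052
e^{−rT} = e^{−0.0689·1.8639} = 0.879482
N(d₁) = 0.955932,  N(d₂) = 0.925919
Call price V = S·N(d₁) − K·e^{−rT}·N(d₂) = 219.491526 − 141.302261 = 78.189265
φ(d₁) = (1/√(2π))·e^{−d₁²/2} = 0.093202
ν = S·φ(d₁)·√T = 29.216513

price = 78.189265
ν = 29.216513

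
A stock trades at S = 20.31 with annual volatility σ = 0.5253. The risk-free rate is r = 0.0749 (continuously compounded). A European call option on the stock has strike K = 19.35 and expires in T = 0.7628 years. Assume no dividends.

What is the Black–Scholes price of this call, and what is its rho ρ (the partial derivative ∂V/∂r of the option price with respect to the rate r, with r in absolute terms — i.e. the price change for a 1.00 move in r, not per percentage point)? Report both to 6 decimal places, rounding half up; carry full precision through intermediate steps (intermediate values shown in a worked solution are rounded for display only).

σ√T = 0.5253·√0.7628 = 0.458789
d₁ = (ln(S/K) + (r+σ²/2)T) / (σ√T) = (ln(20.31/19.35) + (0.0749+0.5253²/2)·0.7628) / 0.458789 = (0.048421 + 0.162377) / 0.458789 = 0.459467
d₂ = d₁ − σ√T = 0.459467 − 0.458789 = 0.000678
e^{−rT} = e^{−0.0749·0.7628} = 0.944468
N(d₁) = 0.677051,  N(d₂) = 0.500271
Call price V = S·N(d₁) − K·e^{−rT}·N(d₂) = 13.750896 − 9.142670 = 4.608226
ρ = K·T·e^{−rT}·N(d₂) = 6.974029

price = 4.608226
ρ = 6.974029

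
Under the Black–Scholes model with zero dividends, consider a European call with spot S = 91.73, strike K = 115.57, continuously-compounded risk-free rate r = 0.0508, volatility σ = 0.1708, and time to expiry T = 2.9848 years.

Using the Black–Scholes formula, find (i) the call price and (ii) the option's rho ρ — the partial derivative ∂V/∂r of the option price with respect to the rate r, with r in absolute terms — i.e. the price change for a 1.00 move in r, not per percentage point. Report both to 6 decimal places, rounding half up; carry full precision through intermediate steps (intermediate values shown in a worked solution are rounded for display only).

σ√T = 0.1708·√2.9848 = 0.295084
d₁ = (ln(S/K) + (r+σ²/2)T) / (σ√T) = (ln(91.73/115.57) + (0.0508+0.1708²/2)·2.9848) / 0.295084 = (-0.231027 + 0.195165) / 0.295084 = -0.121531
d₂ = d₁ − σ√T = -0.121531 − 0.295084 = -0.416615
e^{−rT} = e^{−0.0508·2.9848} = 0.859308
N(d₁) = 0.451635,  N(d₂) = 0.338480
Call price V = S·N(d₁) − K·e^{−rT}·N(d₂) = 41.428500 − 33.614532 = 7.813968
ρ = K·T·e^{−rT}·N(d₂) = 100.332655

price = 7.813968
ρ = 100.332655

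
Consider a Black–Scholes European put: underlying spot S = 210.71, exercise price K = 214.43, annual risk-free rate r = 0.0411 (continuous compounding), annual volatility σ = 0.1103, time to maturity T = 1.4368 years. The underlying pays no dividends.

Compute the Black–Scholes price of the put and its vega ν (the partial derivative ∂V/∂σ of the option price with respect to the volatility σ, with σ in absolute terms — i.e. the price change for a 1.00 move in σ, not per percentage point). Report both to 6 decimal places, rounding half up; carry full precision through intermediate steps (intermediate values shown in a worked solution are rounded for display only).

price = 7.123930
ν = 93.728881

σ√T = 0.1103·√1.4368 = 0.132213
d₁ = (ln(S/K) + (r+σ²/2)T) / (σ√T) = (ln(210.71/214.43) + (0.0411+0.1103²/2)·1.4368) / 0.132213 = (-0.017501 + 0.067793) / 0.132213 = 0.380387
d₂ = d₁ − σ√T = 0.380387 − 0.132213 = 0.248174
e^{−rT} = e^{−0.0411·1.4368} = 0.942657
N(−d₁) = 0.351829,  N(−d₂) = 0.402000
Put price V = K·e^{−rT}·N(−d₂) − S·N(−d₁) = 81.257845 − 74.133915 = 7.123930
φ(d₁) = (1/√(2π))·e^{−d₁²/2} = 0.371099
ν = S·φ(d₁)·√T = 93.728881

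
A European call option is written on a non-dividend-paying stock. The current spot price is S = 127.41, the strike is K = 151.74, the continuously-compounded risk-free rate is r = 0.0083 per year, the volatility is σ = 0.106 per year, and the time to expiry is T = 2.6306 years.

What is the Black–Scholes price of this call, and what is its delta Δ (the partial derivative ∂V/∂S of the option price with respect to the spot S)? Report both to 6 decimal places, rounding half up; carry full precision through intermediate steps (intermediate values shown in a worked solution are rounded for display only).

price = 2.415333
Δ = 0.210833

σ√T = 0.106·√2.6306 = 0.171923
d₁ = (ln(S/K) + (r+σ²/2)T) / (σ√T) = (ln(127.41/151.74) + (0.0083+0.106²/2)·2.6306) / 0.171923 = (-0.174758 + 0.036613) / 0.171923 = -0.803533
d₂ = d₁ − σ√T = -0.803533 − 0.171923 = -0.975456
e^{−rT} = e^{−0.0083·2.6306} = 0.978403
N(d₁) = 0.210833,  N(d₂) = 0.164667
Call price V = S·N(d₁) − K·e^{−rT}·N(d₂) = 26.862273 − 24.446940 = 2.415333
Δ = N(d₁) = 0.210833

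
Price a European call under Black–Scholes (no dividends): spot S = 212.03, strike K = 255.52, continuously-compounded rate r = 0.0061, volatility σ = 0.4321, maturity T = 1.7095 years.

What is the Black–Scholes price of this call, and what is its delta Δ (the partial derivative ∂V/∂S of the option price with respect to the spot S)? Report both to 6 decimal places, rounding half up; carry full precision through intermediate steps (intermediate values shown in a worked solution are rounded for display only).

σ√T = 0.4321·√1.7095 = 0.564961
d₁ = (ln(S/K) + (r+σ²/2)T) / (σ√T) = (ln(212.03/255.52) + (0.0061+0.4321²/2)·1.7095) / 0.564961 = (-0.186573 + 0.170019) / 0.564961 = -0.029302
d₂ = d₁ − σ√T = -0.029302 − 0.564961 = -0.594263
e^{−rT} = e^{−0.0061·1.7095} = 0.989626
N(d₁) = 0.488312,  N(d₂) = 0.276168
Call price V = S·N(d₁) − K·e^{−rT}·N(d₂) = 103.536804 − 69.834436 = 33.702368
Δ = N(d₁) = 0.488312

price = 33.702368
Δ = 0.488312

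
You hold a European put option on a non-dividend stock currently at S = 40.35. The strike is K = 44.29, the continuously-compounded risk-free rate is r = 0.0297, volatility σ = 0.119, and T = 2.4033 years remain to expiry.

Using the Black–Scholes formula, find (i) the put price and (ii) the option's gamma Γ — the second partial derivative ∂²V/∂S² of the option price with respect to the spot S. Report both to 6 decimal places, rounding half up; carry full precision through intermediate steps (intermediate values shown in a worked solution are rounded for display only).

σ√T = 0.119·√2.4033 = 0.184481
d₁ = (ln(S/K) + (r+σ²/2)T) / (σ√T) = (ln(40.35/44.29) + (0.0297+0.119²/2)·2.4033) / 0.184481 = (-0.093168 + 0.088395) / 0.184481 = -0.025872
d₂ = d₁ − σ√T = -0.025872 − 0.184481 = -0.210353
e^{−rT} = e^{−0.0297·2.4033} = 0.931110
N(−d₁) = 0.510320,  N(−d₂) = 0.583304
Put price V = K·e^{−rT}·N(−d₂) − S·N(−d₁) = 24.054787 − 20.591429 = 3.463358
φ(d₁) = (1/√(2π))·e^{−d₁²/2} = 0.398809
Γ = φ(d₁) / (S·σ·√T) = 0.053576

price = 3.463358
Γ = 0.053576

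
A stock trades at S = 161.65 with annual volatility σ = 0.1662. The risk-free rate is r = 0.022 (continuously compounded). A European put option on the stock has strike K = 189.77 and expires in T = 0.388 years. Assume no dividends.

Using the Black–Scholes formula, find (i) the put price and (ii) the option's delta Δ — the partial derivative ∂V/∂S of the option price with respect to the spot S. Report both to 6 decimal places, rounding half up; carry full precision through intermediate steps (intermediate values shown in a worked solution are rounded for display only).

σ√T = 0.1662·√0.388 = 0.103525
d₁ = (ln(S/K) + (r+σ²/2)T) / (σ√T) = (ln(161.65/189.77) + (0.022+0.1662²/2)·0.388) / 0.103525 = (-0.160379 + 0.013895) / 0.103525 = -1.414963
d₂ = d₁ − σ√T = -1.414963 − 0.103525 = -1.518488
e^{−rT} = e^{−0.022·0.388} = 0.991500
N(−d₁) = 0.921460,  N(−d₂) = 0.935554
Put price V = K·e^{−rT}·N(−d₂) − S·N(−d₁) = 176.031104 − 148.954052 = 27.077052
Δ = −N(−d₁) = -0.921460

price = 27.077052
Δ = -0.921460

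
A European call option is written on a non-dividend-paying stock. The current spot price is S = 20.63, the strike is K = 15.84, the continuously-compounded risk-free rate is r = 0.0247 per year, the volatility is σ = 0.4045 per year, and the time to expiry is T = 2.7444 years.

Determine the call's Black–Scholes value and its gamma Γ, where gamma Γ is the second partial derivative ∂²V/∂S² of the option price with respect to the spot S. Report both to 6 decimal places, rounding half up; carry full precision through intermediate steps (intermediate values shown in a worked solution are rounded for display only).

σ√T = 0.4045·√2.7444 = 0.670104
d₁ = (ln(S/K) + (r+σ²/2)T) / (σ√T) = (ln(20.63/15.84) + (0.0247+0.4045²/2)·2.7444) / 0.670104 = (0.264208 + 0.292306) / 0.670104 = 0.830489
d₂ = d₁ − σ√T = 0.830489 − 0.670104 = 0.160385
e^{−rT} = e^{−0.0247·2.7444} = 0.934460
N(d₁) = 0.796869,  N(d₂) = 0.563711
Call price V = S·N(d₁) − K·e^{−rT}·N(d₂) = 16.439406 − 8.343966 = 8.095441
φ(d₁) = (1/√(2π))·e^{−d₁²/2} = 0.282580
Γ = φ(d₁) / (S·σ·√T) = 0.020441

price = 8.095441
Γ = 0.020441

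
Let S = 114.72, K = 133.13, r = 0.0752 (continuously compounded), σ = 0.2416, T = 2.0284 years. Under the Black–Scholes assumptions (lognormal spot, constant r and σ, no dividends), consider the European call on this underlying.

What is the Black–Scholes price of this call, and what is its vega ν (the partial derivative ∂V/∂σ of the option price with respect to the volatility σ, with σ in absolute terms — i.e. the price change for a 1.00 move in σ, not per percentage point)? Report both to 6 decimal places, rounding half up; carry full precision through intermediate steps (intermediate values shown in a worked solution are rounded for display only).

σ√T = 0.2416·√2.0284 = 0.344091
d₁ = (ln(S/K) + (r+σ²/2)T) / (σ√T) = (ln(114.72/133.13) + (0.0752+0.2416²/2)·2.0284) / 0.344091 = (-0.148832 + 0.211735) / 0.344091 = 0.182810
d₂ = d₁ − σ√T = 0.182810 − 0.344091 = -0.161281
e^{−rT} = e^{−0.0752·2.0284} = 0.858528
N(d₁) = 0.572527,  N(d₂) = 0.435936
Call price V = S·N(d₁) − K·e^{−rT}·N(d₂) = 65.680241 − 49.825680 = 15.854561
φ(d₁) = (1/√(2π))·e^{−d₁²/2} = 0.392331
ν = S·φ(d₁)·√T = 64.101626

price = 15.854561
ν = 64.101626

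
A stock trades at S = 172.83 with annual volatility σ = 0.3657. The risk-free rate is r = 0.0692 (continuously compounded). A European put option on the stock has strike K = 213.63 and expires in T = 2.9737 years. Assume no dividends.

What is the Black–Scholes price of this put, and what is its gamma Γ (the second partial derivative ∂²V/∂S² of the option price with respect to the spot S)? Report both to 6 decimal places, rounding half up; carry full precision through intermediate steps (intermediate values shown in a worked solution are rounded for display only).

price = 43.439193
Γ = 0.003493

σ√T = 0.3657·√2.9737 = 0.630628
d₁ = (ln(S/K) + (r+σ²/2)T) / (σ√T) = (ln(172.83/213.63) + (0.0692+0.3657²/2)·2.9737) / 0.630628 = (-0.211937 + 0.404626) / 0.630628 = 0.305551
d₂ = d₁ − σ√T = 0.305551 − 0.630628 = -0.325078
e^{−rT} = e^{−0.0692·2.9737} = 0.814012
N(−d₁) = 0.379973,  N(−d₂) = 0.627439
Put price V = K·e^{−rT}·N(−d₂) − S·N(−d₁) = 109.109983 − 65.670790 = 43.439193
φ(d₁) = (1/√(2π))·e^{−d₁²/2} = 0.380747
Γ = φ(d₁) / (S·σ·√T) = 0.003493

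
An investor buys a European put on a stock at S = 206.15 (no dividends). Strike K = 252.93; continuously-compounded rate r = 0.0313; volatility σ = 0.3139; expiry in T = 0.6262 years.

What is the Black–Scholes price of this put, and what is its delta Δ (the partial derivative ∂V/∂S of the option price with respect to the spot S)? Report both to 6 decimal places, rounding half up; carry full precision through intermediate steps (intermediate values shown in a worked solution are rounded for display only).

σ√T = 0.3139·√0.6262 = 0.248398
d₁ = (ln(S/K) + (r+σ²/2)T) / (σ√T) = (ln(206.15/252.93) + (0.0313+0.3139²/2)·0.6262) / 0.248398 = (-0.204509 + 0.050451) / 0.248398 = -0.620206
d₂ = d₁ − σ√T = -0.620206 − 0.248398 = -0.868604
e^{−rT} = e^{−0.0313·0.6262} = 0.980591
N(−d₁) = 0.732439,  N(−d₂) = 0.807468
Put price V = K·e^{−rT}·N(−d₂) − S·N(−d₁) = 200.268915 − 150.992299 = 49.276616
Δ = −N(−d₁) = -0.732439

price = 49.276616
Δ = -0.732439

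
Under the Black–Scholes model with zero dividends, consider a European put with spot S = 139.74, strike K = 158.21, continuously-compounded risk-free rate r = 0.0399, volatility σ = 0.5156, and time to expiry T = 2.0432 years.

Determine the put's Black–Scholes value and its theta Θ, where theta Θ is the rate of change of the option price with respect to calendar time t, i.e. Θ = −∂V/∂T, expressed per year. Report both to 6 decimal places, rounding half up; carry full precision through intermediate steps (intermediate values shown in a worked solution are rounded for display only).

σ√T = 0.5156·√2.0432 = 0.737001
d₁ = (ln(S/K) + (r+σ²/2)T) / (σ√T) = (ln(139.74/158.21) + (0.0399+0.5156²/2)·2.0432) / 0.737001 = (-0.124140 + 0.353109) / 0.737001 = 0.310677
d₂ = d₁ − σ√T = 0.310677 − 0.737001 = -0.426324
e^{−rT} = e^{−0.0399·2.0432} = 0.921711
N(−d₁) = 0.378023,  N(−d₂) = 0.665064
Put price V = K·e^{−rT}·N(−d₂) − S·N(−d₁) = 96.982243 − 52.824937 = 44.157306
φ(d₁) = (1/√(2π))·e^{−d₁²/2} = 0.380146
Θ = −S·φ(d₁)·σ/(2√T) + r·K·e^{−rT}·N(−d₂) = −9.580742 + 3.869591 = -5.711151

price = 44.157306
Θ = -5.711151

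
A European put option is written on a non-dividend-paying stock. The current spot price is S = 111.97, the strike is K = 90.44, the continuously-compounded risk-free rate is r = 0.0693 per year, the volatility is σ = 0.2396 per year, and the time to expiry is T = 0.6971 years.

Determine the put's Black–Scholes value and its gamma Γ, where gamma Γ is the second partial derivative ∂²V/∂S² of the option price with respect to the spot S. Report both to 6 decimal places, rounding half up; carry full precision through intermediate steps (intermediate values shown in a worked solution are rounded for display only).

σ√T = 0.2396·√0.6971 = 0.200048
d₁ = (ln(S/K) + (r+σ²/2)T) / (σ√T) = (ln(111.97/90.44) + (0.0693+0.2396²/2)·0.6971) / 0.200048 = (0.213544 + 0.068319) / 0.200048 = 1.408976
d₂ = d₁ − σ√T = 1.408976 − 0.200048 = 1.208928
e^{−rT} = e^{−0.0693·0.6971} = 0.952839
N(−d₁) = 0.079421,  N(−d₂) = 0.113345
Put price V = K·e^{−rT}·N(−d₂) − S·N(−d₁) = 9.767500 − 8.892780 = 0.874720
φ(d₁) = (1/√(2π))·e^{−d₁²/2} = 0.147852
Γ = φ(d₁) / (S·σ·√T) = 0.006601

price = 0.874720
Γ = 0.006601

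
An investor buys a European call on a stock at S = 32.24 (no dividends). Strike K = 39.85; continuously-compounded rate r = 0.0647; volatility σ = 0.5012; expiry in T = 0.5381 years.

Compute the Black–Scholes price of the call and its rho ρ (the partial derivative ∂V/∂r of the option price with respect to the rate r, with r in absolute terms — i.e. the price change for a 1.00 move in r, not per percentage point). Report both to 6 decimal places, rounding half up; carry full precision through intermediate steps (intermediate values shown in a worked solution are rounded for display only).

σ√T = 0.5012·√0.5381 = 0.367657
d₁ = (ln(S/K) + (r+σ²/2)T) / (σ√T) = (ln(32.24/39.85) + (0.0647+0.5012²/2)·0.5381) / 0.367657 = (-0.211914 + 0.102401) / 0.367657 = -0.297869
d₂ = d₁ − σ√T = -0.297869 − 0.367657 = -0.665526
e^{−rT} = e^{−0.0647·0.5381} = 0.965784
N(d₁) = 0.382901,  N(d₂) = 0.252857
Call price V = S·N(d₁) − K·e^{−rT}·N(d₂) = 12.344743 − 9.731580 = 2.613163
ρ = K·T·e^{−rT}·N(d₂) = 5.236563

price = 2.613163
ρ = 5.236563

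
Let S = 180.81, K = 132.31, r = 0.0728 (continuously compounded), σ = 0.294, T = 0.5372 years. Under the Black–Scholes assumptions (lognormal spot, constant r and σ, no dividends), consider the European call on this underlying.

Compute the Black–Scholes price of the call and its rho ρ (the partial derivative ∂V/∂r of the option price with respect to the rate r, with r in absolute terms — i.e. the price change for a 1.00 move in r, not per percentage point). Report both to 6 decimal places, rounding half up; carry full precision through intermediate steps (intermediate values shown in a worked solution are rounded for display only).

σ√T = 0.294·√0.5372 = 0.215484
d₁ = (ln(S/K) + (r+σ²/2)T) / (σ√T) = (ln(180.81/132.31) + (0.0728+0.294²/2)·0.5372) / 0.215484 = (0.312299 + 0.062325) / 0.215484 = 1.738522
d₂ = d₁ − σ√T = 1.738522 − 0.215484 = 1.523038
e^{−rT} = e^{−0.0728·0.5372} = 0.961647
N(d₁) = 0.958941,  N(d₂) = 0.936125
Call price V = S·N(d₁) − K·e^{−rT}·N(d₂) = 173.386046 − 119.108359 = 54.277686
ρ = K·T·e^{−rT}·N(d₂) = 63.985010

price = 54.277686
ρ = 63.985010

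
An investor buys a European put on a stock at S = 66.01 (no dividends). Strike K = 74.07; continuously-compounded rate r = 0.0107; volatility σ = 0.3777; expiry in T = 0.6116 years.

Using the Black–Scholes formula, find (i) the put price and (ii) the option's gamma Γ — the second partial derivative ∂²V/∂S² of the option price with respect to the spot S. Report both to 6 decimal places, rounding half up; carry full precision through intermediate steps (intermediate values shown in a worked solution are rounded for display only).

σ√T = 0.3777·√0.6116 = 0.295380
d₁ = (ln(S/K) + (r+σ²/2)T) / (σ√T) = (ln(66.01/74.07) + (0.0107+0.3777²/2)·0.6116) / 0.295380 = (-0.115204 + 0.050169) / 0.295380 = -0.220176
d₂ = d₁ − σ√T = -0.220176 − 0.295380 = -0.515556
e^{−rT} = e^{−0.0107·0.6116} = 0.993477
N(−d₁) = 0.587133,  N(−d₂) = 0.696918
Put price V = K·e^{−rT}·N(−d₂) − S·N(−d₁) = 51.283989 − 38.756655 = 12.527334
φ(d₁) = (1/√(2π))·e^{−d₁²/2} = 0.389389
Γ = φ(d₁) / (S·σ·√T) = 0.019971

price = 12.527334
Γ = 0.019971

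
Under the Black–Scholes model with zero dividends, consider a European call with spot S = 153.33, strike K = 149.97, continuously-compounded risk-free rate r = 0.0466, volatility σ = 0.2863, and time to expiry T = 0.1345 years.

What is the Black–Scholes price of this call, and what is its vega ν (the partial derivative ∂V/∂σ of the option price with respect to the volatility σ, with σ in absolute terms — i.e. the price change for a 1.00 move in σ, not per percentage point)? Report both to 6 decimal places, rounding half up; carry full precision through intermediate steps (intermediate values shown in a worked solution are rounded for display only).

price = 8.708651
ν = 21.291840

σ√T = 0.2863·√0.1345 = 0.104998
d₁ = (ln(S/K) + (r+σ²/2)T) / (σ√T) = (ln(153.33/149.97) + (0.0466+0.2863²/2)·0.1345) / 0.104998 = (0.022157 + 0.011780) / 0.104998 = 0.323217
d₂ = d₁ − σ√T = 0.323217 − 0.104998 = 0.218218
e^{−rT} = e^{−0.0466·0.1345} = 0.993752
N(d₁) = 0.626734,  N(d₂) = 0.586370
Call price V = S·N(d₁) − K·e^{−rT}·N(d₂) = 96.097187 − 87.388535 = 8.708651
φ(d₁) = (1/√(2π))·e^{−d₁²/2} = 0.378639
ν = S·φ(d₁)·√T = 21.291840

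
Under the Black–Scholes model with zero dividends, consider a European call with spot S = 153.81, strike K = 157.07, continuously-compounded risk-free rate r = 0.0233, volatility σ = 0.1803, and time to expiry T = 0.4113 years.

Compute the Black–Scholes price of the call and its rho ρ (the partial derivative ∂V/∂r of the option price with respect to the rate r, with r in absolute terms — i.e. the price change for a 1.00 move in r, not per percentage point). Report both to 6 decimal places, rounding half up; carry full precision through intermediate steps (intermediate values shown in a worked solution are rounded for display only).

price = 6.285512
ρ = 28.019175

σ√T = 0.1803·√0.4113 = 0.115631
d₁ = (ln(S/K) + (r+σ²/2)T) / (σ√T) = (ln(153.81/157.07) + (0.0233+0.1803²/2)·0.4113) / 0.115631 = (-0.020973 + 0.016269) / 0.115631 = -0.040689
d₂ = d₁ − σ√T = -0.040689 − 0.115631 = -0.156320
e^{−rT} = e^{−0.0233·0.4113} = 0.990462
N(d₁) = 0.483772,  N(d₂) = 0.437890
Call price V = S·N(d₁) − K·e^{−rT}·N(d₂) = 74.408961 − 68.123449 = 6.285512
ρ = K·T·e^{−rT}·N(d₂) = 28.019175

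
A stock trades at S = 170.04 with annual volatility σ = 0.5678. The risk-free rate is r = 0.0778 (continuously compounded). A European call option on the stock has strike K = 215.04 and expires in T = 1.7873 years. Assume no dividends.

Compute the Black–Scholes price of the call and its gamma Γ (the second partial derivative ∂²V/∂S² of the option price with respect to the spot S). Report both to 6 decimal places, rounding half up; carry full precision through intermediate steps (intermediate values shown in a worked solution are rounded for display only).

price = 44.667080
Γ = 0.002993

σ√T = 0.5678·√1.7873 = 0.759091
d₁ = (ln(S/K) + (r+σ²/2)T) / (σ√T) = (ln(170.04/215.04) + (0.0778+0.5678²/2)·1.7873) / 0.759091 = (-0.234790 + 0.427162) / 0.759091 = 0.253423
d₂ = d₁ − σ√T = 0.253423 − 0.759091 = -0.505668
e^{−rT} = e^{−0.0778·1.7873} = 0.870183
N(d₁) = 0.600029,  N(d₂) = 0.306545
Call price V = S·N(d₁) − K·e^{−rT}·N(d₂) = 102.029010 − 57.361930 = 44.667080
φ(d₁) = (1/√(2π))·e^{−d₁²/2} = 0.386335
Γ = φ(d₁) / (S·σ·√T) = 0.002993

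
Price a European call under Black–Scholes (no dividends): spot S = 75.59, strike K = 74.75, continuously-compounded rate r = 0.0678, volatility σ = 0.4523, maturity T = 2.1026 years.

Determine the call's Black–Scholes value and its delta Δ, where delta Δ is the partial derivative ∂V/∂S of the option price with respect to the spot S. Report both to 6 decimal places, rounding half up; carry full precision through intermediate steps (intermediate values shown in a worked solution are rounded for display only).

price = 23.905289
Δ = 0.713053

σ√T = 0.4523·√2.1026 = 0.655851
d₁ = (ln(S/K) + (r+σ²/2)T) / (σ√T) = (ln(75.59/74.75) + (0.0678+0.4523²/2)·2.1026) / 0.655851 = (0.011175 + 0.357626) / 0.655851 = 0.562325
d₂ = d₁ − σ√T = 0.562325 − 0.655851 = -0.093526
e^{−rT} = e^{−0.0678·2.1026} = 0.867139
N(d₁) = 0.713053,  N(d₂) = 0.462743
Call price V = S·N(d₁) − K·e^{−rT}·N(d₂) = 53.899649 − 29.994359 = 23.905289
Δ = N(d₁) = 0.713053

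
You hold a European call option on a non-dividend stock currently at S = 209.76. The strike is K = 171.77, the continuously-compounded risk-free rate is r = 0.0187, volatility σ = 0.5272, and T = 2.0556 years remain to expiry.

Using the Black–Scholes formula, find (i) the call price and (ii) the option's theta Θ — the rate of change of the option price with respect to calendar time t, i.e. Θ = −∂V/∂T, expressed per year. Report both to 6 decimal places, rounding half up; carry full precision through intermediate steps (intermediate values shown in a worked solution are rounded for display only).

price = 80.042622
Θ = -13.568157

σ√T = 0.5272·√2.0556 = 0.755866
d₁ = (ln(S/K) + (r+σ²/2)T) / (σ√T) = (ln(209.76/171.77) + (0.0187+0.5272²/2)·2.0556) / 0.755866 = (0.199808 + 0.324106) / 0.755866 = 0.693131
d₂ = d₁ − σ√T = 0.693131 − 0.755866 = -0.062735
e^{−rT} = e^{−0.0187·2.0556} = 0.962290
N(d₁) = 0.755886,  N(d₂) = 0.474989
Call price V = S·N(d₁) − K·e^{−rT}·N(d₂) = 158.554708 − 78.512085 = 80.042622
φ(d₁) = (1/√(2π))·e^{−d₁²/2} = 0.313752
Θ = −S·φ(d₁)·σ/(2√T) − r·K·e^{−rT}·N(d₂) = −12.099981 − 1.468176 = -13.568157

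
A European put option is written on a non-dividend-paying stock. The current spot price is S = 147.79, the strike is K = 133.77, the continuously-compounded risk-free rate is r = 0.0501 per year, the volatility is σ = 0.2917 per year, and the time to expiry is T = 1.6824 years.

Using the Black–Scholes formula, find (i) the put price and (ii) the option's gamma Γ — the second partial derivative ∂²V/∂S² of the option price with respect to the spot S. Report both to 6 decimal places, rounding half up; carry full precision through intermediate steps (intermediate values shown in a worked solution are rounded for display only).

σ√T = 0.2917·√1.6824 = 0.378356
d₁ = (ln(S/K) + (r+σ²/2)T) / (σ√T) = (ln(147.79/133.77) + (0.0501+0.2917²/2)·1.6824) / 0.378356 = (0.099670 + 0.155865) / 0.378356 = 0.675383
d₂ = d₁ − σ√T = 0.675383 − 0.378356 = 0.297027
e^{−rT} = e^{−0.0501·1.6824} = 0.919166
N(−d₁) = 0.249716,  N(−d₂) = 0.383223
Put price V = K·e^{−rT}·N(−d₂) − S·N(−d₁) = 47.119914 − 36.905563 = 10.214351
φ(d₁) = (1/√(2π))·e^{−d₁²/2} = 0.317585
Γ = φ(d₁) / (S·σ·√T) = 0.005680

price = 10.214351
Γ = 0.005680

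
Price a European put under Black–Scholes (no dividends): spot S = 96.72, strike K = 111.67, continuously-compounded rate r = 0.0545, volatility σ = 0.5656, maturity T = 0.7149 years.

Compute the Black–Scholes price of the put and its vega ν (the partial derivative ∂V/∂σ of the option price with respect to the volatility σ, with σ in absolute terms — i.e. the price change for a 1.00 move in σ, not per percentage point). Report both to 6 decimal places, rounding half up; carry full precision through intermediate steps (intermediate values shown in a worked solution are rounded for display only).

price = 25.080866
ν = 32.618336

σ√T = 0.5656·√0.7149 = 0.478225
d₁ = (ln(S/K) + (r+σ²/2)T) / (σ√T) = (ln(96.72/111.67) + (0.0545+0.5656²/2)·0.7149) / 0.478225 = (-0.143728 + 0.153312) / 0.478225 = 0.020040
d₂ = d₁ − σ√T = 0.020040 − 0.478225 = -0.458185
e^{−rT} = e^{−0.0545·0.7149} = 0.961787
N(−d₁) = 0.492006,  N(−d₂) = 0.676590
Put price V = K·e^{−rT}·N(−d₂) − S·N(−d₁) = 72.667661 − 47.586795 = 25.080866
φ(d₁) = (1/√(2π))·e^{−d₁²/2} = 0.398862
ν = S·φ(d₁)·√T = 32.618336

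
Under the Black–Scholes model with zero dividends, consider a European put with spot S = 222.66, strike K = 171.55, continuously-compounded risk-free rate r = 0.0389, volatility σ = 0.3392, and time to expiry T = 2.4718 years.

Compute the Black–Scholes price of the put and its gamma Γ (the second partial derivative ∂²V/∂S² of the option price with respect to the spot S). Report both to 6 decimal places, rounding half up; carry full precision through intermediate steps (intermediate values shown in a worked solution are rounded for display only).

price = 14.653193
Γ = 0.002168

σ√T = 0.3392·√2.4718 = 0.533289
d₁ = (ln(S/K) + (r+σ²/2)T) / (σ√T) = (ln(222.66/171.55) + (0.0389+0.3392²/2)·2.4718) / 0.533289 = (0.260771 + 0.238352) / 0.533289 = 0.935933
d₂ = d₁ − σ√T = 0.935933 − 0.533289 = 0.402644
e^{−rT} = e^{−0.0389·2.4718} = 0.908325
N(−d₁) = 0.174654,  N(−d₂) = 0.343605
Put price V = K·e^{−rT}·N(−d₂) − S·N(−d₁) = 53.541612 − 38.888418 = 14.653193
φ(d₁) = (1/√(2π))·e^{−d₁²/2} = 0.257451
Γ = φ(d₁) / (S·σ·√T) = 0.002168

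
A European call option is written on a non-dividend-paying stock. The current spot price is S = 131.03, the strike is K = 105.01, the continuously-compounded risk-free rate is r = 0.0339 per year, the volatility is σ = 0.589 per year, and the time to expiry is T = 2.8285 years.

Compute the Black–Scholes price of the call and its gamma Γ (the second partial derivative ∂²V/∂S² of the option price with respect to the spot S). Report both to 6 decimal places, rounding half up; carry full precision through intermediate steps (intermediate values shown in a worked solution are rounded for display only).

price = 62.781380
Γ = 0.002204

σ√T = 0.589·√2.8285 = 0.990589
d₁ = (ln(S/K) + (r+σ²/2)T) / (σ√T) = (ln(131.03/105.01) + (0.0339+0.589²/2)·2.8285) / 0.990589 = (0.221371 + 0.586519) / 0.990589 = 0.815565
d₂ = d₁ − σ√T = 0.815565 − 0.990589 = -0.175023
e^{−rT} = e^{−0.0339·2.8285} = 0.908567
N(d₁) = 0.792626,  N(d₂) = 0.430531
Call price V = S·N(d₁) − K·e^{−rT}·N(d₂) = 103.857736 − 41.076355 = 62.781380
φ(d₁) = (1/√(2π))·e^{−d₁²/2} = 0.286072
Γ = φ(d₁) / (S·σ·√T) = 0.002204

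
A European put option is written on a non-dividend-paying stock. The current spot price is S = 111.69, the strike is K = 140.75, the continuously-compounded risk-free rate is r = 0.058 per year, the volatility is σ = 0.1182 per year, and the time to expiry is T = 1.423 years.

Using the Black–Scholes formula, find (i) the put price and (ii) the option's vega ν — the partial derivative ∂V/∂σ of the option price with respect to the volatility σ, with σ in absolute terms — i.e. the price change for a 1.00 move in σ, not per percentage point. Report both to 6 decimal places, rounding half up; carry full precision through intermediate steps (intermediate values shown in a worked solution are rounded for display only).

price = 19.179743
ν = 32.745647

σ√T = 0.1182·√1.423 = 0.141000
d₁ = (ln(S/K) + (r+σ²/2)T) / (σ√T) = (ln(111.69/140.75) + (0.058+0.1182²/2)·1.423) / 0.141000 = (-0.231258 + 0.092475) / 0.141000 = -0.984279
d₂ = d₁ − σ√T = -0.984279 − 0.141000 = -1.125279
e^{−rT} = e^{−0.058·1.423} = 0.920780
N(−d₁) = 0.837511,  N(−d₂) = 0.869765
Put price V = K·e^{−rT}·N(−d₂) − S·N(−d₁) = 112.721318 − 93.541575 = 19.179743
φ(d₁) = (1/√(2π))·e^{−d₁²/2} = 0.245775
ν = S·φ(d₁)·√T = 32.745647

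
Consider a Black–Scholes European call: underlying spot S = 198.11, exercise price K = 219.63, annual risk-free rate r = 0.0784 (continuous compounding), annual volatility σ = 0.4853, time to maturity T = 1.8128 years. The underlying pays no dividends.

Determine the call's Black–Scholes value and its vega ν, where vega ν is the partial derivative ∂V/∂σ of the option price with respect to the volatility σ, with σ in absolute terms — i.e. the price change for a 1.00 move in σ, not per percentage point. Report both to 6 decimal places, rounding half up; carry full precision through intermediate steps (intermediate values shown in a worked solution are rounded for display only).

price = 53.641757
ν = 98.757764

σ√T = 0.4853·√1.8128 = 0.653409
d₁ = (ln(S/K) + (r+σ²/2)T) / (σ√T) = (ln(198.11/219.63) + (0.0784+0.4853²/2)·1.8128) / 0.653409 = (-0.103122 + 0.355595) / 0.653409 = 0.386394
d₂ = d₁ − σ√T = 0.386394 − 0.653409 = -0.267015
e^{−rT} = e^{−0.0784·1.8128} = 0.867514
N(d₁) = 0.650398,  N(d₂) = 0.394729
Call price V = S·N(d₁) − K·e^{−rT}·N(d₂) = 128.850263 − 75.208506 = 53.641757
φ(d₁) = (1/√(2π))·e^{−d₁²/2} = 0.370246
ν = S·φ(d₁)·√T = 98.757764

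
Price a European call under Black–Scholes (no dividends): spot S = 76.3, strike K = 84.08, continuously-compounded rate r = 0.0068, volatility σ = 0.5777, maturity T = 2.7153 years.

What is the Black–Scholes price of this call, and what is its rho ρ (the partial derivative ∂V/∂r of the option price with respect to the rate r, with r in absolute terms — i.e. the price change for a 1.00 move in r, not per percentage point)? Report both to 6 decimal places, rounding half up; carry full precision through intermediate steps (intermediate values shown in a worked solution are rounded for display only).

σ√T = 0.5777·√2.7153 = 0.951944
d₁ = (ln(S/K) + (r+σ²/2)T) / (σ√T) = (ln(76.3/84.08) + (0.0068+0.5777²/2)·2.7153) / 0.951944 = (-0.097096 + 0.471562) / 0.951944 = 0.393371
d₂ = d₁ − σ√T = 0.393371 − 0.951944 = -0.558573
e^{−rT} = e^{−0.0068·2.7153} = 0.981705
N(d₁) = 0.652977,  N(d₂) = 0.288227
Call price V = S·N(d₁) − K·e^{−rT}·N(d₂) = 49.822154 − 23.790734 = 26.031419
ρ = K·T·e^{−rT}·N(d₂) = 64.598981

price = 26.031419
ρ = 64.598981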